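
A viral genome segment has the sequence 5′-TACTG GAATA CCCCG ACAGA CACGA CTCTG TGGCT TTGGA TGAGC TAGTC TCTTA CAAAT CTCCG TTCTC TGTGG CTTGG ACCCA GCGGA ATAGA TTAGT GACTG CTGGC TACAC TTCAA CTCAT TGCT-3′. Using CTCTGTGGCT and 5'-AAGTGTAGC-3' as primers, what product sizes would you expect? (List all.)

The forward primer CTCTGTGGCT matches the top strand at positions 26–35, 68–77.
The reverse primer's reverse complement is GCTACACTT, matching at positions 109–117.
Each forward site pairs with the reverse site to give a product ending at position 117: sizes 92, 50 bp.

92 bp, 50 bp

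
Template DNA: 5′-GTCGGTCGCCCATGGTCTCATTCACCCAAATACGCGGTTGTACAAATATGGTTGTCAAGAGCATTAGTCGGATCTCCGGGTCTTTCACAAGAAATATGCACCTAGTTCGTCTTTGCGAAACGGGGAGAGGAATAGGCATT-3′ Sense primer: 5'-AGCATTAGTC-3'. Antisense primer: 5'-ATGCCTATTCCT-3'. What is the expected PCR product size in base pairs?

Scanning the template, AGCATTAGTC occurs at positions 60–69; this primer anneals to the bottom strand there with its 3' end pointing downstream.
Taking the reverse complement of ATGCCTATTCCT gives AGGAATAGGCAT, found at positions 128–139 on the template; the primer anneals here to the top strand with its 3' end pointing upstream.
Product length = (reverse-primer end) − (forward-primer start) + 1 = 139 − 60 + 1 = 80 bp.

80 bp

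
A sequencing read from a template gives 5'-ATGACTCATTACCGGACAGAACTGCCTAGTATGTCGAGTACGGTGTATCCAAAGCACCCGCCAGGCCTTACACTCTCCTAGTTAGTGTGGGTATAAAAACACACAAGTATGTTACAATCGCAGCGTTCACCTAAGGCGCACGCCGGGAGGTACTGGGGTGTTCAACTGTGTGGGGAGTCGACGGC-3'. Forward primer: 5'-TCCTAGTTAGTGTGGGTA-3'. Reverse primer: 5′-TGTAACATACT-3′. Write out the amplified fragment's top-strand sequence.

The forward primer matches the template at positions 76–93.
Reverse complement of the reverse primer: AGTATGTTACA. This occurs on the top strand at positions 106–116.
The product is the template from position 76 through 116 (41 bp).

5'-TCCTAGTTAGTGTGGGTATAAAAACACACAAGTATGTTACA-3'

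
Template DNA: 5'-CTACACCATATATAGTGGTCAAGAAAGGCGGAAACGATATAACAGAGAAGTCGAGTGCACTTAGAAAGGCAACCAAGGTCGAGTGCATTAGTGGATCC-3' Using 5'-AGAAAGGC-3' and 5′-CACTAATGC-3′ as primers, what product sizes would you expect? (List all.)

The forward primer AGAAAGGC matches the top strand at positions 22–29, 63–70.
The reverse primer's reverse complement is GCATTAGTG, matching at positions 85–93.
Each forward site pairs with the reverse site to give a product ending at position 93: sizes 72, 31 bp.

72 bp, 31 bp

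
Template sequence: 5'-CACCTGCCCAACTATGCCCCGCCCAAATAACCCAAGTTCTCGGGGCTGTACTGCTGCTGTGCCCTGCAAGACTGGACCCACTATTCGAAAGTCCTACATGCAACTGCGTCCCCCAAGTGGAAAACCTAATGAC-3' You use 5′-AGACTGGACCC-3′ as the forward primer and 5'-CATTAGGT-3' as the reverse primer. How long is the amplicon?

63 bp

Forward primer AGACTGGACCC is found on the top strand at positions 69–79.
Taking the reverse complement of CATTAGGT gives ACCTAATG, found at positions 124–131 on the template; the primer anneals here to the top strand with its 3' end pointing upstream.
Amplicon spans positions 69–131: 63 bp.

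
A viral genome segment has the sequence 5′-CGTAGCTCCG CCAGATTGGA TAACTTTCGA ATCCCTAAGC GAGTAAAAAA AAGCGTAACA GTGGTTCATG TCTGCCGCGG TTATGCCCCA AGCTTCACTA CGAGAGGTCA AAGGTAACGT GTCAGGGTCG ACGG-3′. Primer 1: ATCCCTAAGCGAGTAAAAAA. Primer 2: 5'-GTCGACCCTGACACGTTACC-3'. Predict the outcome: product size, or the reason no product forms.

Primer 1 (ATCCCTAAGCGAGTAAAAAA) matches the top strand at positions 31–50; it acts as a forward primer.
Primer 2's reverse complement is GGTAACGTGTCAGGGTCGAC, matching the top strand at positions 113–132; it acts as a reverse primer.
The 3' ends face each other across positions 31–132, giving a 102 bp product.

Yes — a 102 bp product.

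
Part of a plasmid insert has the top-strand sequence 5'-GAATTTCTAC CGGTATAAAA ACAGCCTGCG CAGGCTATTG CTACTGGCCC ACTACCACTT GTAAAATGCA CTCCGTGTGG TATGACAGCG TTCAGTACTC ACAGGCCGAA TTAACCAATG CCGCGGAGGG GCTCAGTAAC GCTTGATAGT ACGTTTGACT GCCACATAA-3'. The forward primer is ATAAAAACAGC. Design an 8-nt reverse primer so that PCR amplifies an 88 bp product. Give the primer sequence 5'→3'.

The forward primer binds at positions 15–25, so an 88 bp product ends at position 15 + 88 − 1 = 102.
The reverse primer anneals to the top strand over positions 95–102, i.e. to GTACTCAC.
Its sequence written 5'→3' is the reverse complement: GTGAGTAC.

5'-GTGAGTAC-3'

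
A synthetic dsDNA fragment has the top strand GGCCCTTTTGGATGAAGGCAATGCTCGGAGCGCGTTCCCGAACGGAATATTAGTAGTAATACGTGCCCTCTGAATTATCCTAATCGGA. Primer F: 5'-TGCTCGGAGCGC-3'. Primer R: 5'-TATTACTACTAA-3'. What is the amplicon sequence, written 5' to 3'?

5'-TGCTCGGAGCGCGTTCCCGAACGGAATATTAGTAGTAATA-3'

Scanning the template, TGCTCGGAGCGC occurs at positions 22–33; this primer anneals to the bottom strand there with its 3' end pointing downstream.
Reverse complement of the reverse primer: TTAGTAGTAATA. This occurs on the top strand at positions 50–61.
The product is the template from position 22 through 61 (40 bp).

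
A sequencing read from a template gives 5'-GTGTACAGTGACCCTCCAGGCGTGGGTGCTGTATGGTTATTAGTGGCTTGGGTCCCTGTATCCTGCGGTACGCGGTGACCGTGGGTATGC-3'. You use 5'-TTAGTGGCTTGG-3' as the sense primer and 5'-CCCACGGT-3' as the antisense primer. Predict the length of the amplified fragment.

46 bp

Scanning the template, TTAGTGGCTTGG occurs at positions 40–51; this primer anneals to the bottom strand there with its 3' end pointing downstream.
Taking the reverse complement of CCCACGGT gives ACCGTGGG, found at positions 78–85 on the template; the primer anneals here to the top strand with its 3' end pointing upstream.
Amplicon spans positions 40–85: 46 bp.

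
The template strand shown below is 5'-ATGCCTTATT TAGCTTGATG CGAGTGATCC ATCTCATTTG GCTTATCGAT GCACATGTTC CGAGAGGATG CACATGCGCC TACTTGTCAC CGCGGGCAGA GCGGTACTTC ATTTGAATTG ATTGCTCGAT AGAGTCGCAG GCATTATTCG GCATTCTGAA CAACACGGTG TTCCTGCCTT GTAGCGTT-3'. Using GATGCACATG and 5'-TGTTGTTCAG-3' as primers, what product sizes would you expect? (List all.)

The forward primer GATGCACATG matches the top strand at positions 48–57, 67–76.
The reverse primer's reverse complement is CTGAACAACA, matching at positions 156–165.
Each forward site pairs with the reverse site to give a product ending at position 165: sizes 118, 99 bp.

118 bp, 99 bp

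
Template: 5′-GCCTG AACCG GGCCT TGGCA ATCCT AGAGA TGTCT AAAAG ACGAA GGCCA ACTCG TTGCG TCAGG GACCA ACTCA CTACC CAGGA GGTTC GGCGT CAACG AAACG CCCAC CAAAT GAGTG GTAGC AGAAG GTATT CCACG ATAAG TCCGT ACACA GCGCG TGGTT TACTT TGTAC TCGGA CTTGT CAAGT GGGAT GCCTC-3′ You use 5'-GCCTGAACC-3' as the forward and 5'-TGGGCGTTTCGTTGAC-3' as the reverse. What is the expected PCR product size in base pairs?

Scanning the template, GCCTGAACC occurs at positions 1–9; this primer anneals to the bottom strand there with its 3' end pointing downstream.
The reverse primer's reverse complement is GTCAACGAAACGCCCA, which matches the template at positions 94–109.
Product length = (reverse-primer end) − (forward-primer start) + 1 = 109 − 1 + 1 = 109 bp.

109 bp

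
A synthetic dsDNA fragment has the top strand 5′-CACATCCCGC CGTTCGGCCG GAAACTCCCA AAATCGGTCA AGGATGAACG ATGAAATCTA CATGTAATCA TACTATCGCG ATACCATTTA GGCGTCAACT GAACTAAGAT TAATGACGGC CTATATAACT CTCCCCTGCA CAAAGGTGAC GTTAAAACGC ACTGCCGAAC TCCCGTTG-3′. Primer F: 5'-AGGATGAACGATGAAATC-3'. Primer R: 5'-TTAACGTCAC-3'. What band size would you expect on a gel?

The forward primer matches the template at positions 41–58.
Taking the reverse complement of TTAACGTCAC gives GTGACGTTAA, found at positions 146–155 on the template; the primer anneals here to the top strand with its 3' end pointing upstream.
The product runs from position 41 to position 155, so its length is 155 − 41 + 1 = 115 bp.

115 bp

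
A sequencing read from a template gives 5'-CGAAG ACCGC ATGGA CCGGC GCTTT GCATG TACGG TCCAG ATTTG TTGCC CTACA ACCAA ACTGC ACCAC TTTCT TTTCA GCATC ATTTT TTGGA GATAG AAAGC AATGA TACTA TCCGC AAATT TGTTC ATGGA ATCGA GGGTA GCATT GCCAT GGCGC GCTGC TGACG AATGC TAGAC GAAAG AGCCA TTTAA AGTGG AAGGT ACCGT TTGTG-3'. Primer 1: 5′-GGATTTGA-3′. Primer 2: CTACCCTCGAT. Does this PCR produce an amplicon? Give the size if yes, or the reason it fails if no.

Primer 1 (GGATTTGA) does not match the top strand, and its reverse complement TCAAATCC does not match either.
With no annealing site for primer 1, no amplification occurs.

No product — primer 1 has no binding site in the template.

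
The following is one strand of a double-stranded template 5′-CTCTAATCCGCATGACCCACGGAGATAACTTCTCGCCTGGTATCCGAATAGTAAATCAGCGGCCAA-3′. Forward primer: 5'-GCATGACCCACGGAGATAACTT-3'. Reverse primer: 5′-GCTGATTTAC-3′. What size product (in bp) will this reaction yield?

51 bp

Scanning the template, GCATGACCCACGGAGATAACTT occurs at positions 10–31; this primer anneals to the bottom strand there with its 3' end pointing downstream.
Taking the reverse complement of GCTGATTTAC gives GTAAATCAGC, found at positions 51–60 on the template; the primer anneals here to the top strand with its 3' end pointing upstream.
Amplicon spans positions 10–60: 51 bp.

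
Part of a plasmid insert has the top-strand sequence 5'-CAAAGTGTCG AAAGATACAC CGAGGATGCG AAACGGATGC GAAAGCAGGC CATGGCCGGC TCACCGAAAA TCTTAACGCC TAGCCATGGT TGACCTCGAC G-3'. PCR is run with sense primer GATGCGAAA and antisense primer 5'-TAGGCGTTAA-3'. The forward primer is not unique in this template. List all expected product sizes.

58 bp, 47 bp

The forward primer GATGCGAAA matches the top strand at positions 25–33, 36–44.
The reverse primer's reverse complement is TTAACGCCTA, matching at positions 73–82.
Each forward site pairs with the reverse site to give a product ending at position 82: sizes 58, 47 bp.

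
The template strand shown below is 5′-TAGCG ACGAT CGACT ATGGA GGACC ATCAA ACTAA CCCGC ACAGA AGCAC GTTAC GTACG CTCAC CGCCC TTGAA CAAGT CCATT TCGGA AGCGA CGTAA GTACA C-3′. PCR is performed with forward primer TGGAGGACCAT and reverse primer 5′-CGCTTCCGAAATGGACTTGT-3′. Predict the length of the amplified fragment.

78 bp

Forward primer TGGAGGACCAT is found on the top strand at positions 17–27.
Reverse complement of the reverse primer: ACAAGTCCATTTCGGAAGCG. This occurs on the top strand at positions 75–94.
The product runs from position 17 to position 94, so its length is 94 − 17 + 1 = 78 bp.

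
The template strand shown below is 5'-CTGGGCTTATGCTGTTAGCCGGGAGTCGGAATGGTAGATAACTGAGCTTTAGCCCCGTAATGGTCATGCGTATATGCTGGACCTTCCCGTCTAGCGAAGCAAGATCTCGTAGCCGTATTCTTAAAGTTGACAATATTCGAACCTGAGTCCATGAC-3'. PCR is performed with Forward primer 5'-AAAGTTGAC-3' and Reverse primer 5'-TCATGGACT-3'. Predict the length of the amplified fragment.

Scanning the template, AAAGTTGAC occurs at positions 123–131; this primer anneals to the bottom strand there with its 3' end pointing downstream.
Taking the reverse complement of TCATGGACT gives AGTCCATGA, found at positions 146–154 on the template; the primer anneals here to the top strand with its 3' end pointing upstream.
Amplicon spans positions 123–154: 32 bp.

32 bp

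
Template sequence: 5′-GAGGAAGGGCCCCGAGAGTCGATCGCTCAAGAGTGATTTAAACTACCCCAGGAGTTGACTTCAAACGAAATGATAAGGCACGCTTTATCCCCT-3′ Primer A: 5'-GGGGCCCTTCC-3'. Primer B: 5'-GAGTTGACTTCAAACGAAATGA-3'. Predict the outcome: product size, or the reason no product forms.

No product — the primers' 3' ends point away from each other.

Primer A (GGGGCCCTTCC) has reverse complement GGAAGGGCCCC, which matches the top strand at positions 3–13; primer A anneals to the top strand there with its 3' end pointing upstream toward position 3.
Primer B (GAGTTGACTTCAAACGAAATGA) matches the top strand directly at positions 52–73; it anneals to the bottom strand with its 3' end pointing downstream toward position 73.
The 3' ends diverge (primer A extends toward position 1, primer B toward position 93), so the primers never converge on a shared product.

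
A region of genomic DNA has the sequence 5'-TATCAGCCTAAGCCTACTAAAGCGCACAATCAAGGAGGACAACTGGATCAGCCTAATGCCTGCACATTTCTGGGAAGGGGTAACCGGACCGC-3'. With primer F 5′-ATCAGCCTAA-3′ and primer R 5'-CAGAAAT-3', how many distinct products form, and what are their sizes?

Two products: 71 bp, 26 bp

The forward primer ATCAGCCTAA matches the top strand at positions 2–11, 47–56.
The reverse primer's reverse complement is ATTTCTG, matching at positions 66–72.
Each forward site pairs with the reverse site to give a product ending at position 72: sizes 71, 26 bp.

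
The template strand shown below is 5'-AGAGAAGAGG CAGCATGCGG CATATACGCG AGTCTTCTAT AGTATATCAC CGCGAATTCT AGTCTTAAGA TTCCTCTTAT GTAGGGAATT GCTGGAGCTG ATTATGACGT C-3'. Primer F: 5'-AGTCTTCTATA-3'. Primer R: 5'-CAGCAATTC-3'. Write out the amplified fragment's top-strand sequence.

5'-AGTCTTCTATAGTATATCACCGCGAATTCTAGTCTTAAGATTCCTCTTATGTAGGGAATTGCTG-3'

Forward primer AGTCTTCTATA is found on the top strand at positions 31–41.
Taking the reverse complement of CAGCAATTC gives GAATTGCTG, found at positions 86–94 on the template; the primer anneals here to the top strand with its 3' end pointing upstream.
The product is the template from position 31 through 94 (64 bp).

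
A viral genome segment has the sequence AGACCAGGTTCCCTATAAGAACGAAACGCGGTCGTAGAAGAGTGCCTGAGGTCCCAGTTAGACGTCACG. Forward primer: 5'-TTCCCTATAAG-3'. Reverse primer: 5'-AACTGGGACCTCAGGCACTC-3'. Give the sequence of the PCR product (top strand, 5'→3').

Scanning the template, TTCCCTATAAG occurs at positions 9–19; this primer anneals to the bottom strand there with its 3' end pointing downstream.
The reverse primer's reverse complement is GAGTGCCTGAGGTCCCAGTT, which matches the template at positions 40–59.
The product is the template from position 9 through 59 (51 bp).

5'-TTCCCTATAAGAACGAAACGCGGTCGTAGAAGAGTGCCTGAGGTCCCAGTT-3'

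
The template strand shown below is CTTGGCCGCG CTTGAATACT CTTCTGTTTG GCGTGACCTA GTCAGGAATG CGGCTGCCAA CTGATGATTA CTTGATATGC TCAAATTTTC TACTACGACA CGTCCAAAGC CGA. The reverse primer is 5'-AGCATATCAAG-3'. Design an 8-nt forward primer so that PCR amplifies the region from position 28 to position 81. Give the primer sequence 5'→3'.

The reverse primer's reverse complement CTTGATATGCT matches the template at positions 71–81; the product starts at position 28.
The forward primer is identical to the top strand over positions 28–35: TTGGCGTG.

5'-TTGGCGTG-3'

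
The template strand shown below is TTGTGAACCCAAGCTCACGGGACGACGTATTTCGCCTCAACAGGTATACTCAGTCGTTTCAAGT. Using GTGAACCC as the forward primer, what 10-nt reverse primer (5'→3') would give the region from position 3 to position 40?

5'-TTGAGGCGAA-3'

The product's 3' end on the top strand is position 40.
The reverse primer anneals to the top strand over positions 31–40, i.e. to TTCGCCTCAA.
Its sequence written 5'→3' is the reverse complement: TTGAGGCGAA.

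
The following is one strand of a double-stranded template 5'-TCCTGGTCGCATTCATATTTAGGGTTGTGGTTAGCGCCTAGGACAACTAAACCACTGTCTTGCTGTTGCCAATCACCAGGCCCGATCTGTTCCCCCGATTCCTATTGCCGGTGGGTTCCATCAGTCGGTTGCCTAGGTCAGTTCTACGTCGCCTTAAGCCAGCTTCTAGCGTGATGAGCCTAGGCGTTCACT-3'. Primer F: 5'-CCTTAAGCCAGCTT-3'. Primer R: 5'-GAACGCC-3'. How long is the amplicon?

The forward primer matches the template at positions 152–165.
The reverse primer's reverse complement is GGCGTTC, which matches the template at positions 183–189.
Product length = (reverse-primer end) − (forward-primer start) + 1 = 189 − 152 + 1 = 38 bp.

38 bp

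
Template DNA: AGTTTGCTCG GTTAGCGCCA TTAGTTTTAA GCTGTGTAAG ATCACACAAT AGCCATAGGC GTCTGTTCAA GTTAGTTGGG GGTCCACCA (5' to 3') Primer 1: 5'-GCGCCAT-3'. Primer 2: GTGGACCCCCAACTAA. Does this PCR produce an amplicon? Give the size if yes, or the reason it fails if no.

Primer 1 (GCGCCAT) matches the top strand at positions 15–21; it acts as a forward primer.
Primer 2's reverse complement is TTAGTTGGGGGTCCAC, matching the top strand at positions 72–87; it acts as a reverse primer.
The 3' ends face each other across positions 15–87, giving a 73 bp product.

Yes — a 73 bp product.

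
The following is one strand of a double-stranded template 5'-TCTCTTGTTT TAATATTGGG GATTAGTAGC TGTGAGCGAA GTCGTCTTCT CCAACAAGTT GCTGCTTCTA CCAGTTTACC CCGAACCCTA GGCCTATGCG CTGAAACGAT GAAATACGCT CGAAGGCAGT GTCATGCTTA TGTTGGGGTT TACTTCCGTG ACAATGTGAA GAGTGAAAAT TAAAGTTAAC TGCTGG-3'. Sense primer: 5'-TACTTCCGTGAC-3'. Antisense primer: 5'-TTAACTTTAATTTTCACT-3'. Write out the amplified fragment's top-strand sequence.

Scanning the template, TACTTCCGTGAC occurs at positions 151–162; this primer anneals to the bottom strand there with its 3' end pointing downstream.
Taking the reverse complement of TTAACTTTAATTTTCACT gives AGTGAAAATTAAAGTTAA, found at positions 172–189 on the template; the primer anneals here to the top strand with its 3' end pointing upstream.
The product is the template from position 151 through 189 (39 bp).

5'-TACTTCCGTGACAATGTGAAGAGTGAAAATTAAAGTTAA-3'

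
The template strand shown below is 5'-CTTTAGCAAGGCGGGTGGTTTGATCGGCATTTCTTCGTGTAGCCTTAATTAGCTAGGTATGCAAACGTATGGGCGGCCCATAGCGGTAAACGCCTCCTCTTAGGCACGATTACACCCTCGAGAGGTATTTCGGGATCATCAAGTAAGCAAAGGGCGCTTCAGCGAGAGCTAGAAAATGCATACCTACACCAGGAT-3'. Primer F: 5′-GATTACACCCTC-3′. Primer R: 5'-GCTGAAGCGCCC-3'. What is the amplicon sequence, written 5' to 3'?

The forward primer matches the template at positions 108–119.
The reverse primer's reverse complement is GGGCGCTTCAGC, which matches the template at positions 152–163.
The product is the template from position 108 through 163 (56 bp).

5'-GATTACACCCTCGAGAGGTATTTCGGGATCATCAAGTAAGCAAAGGGCGCTTCAGC-3'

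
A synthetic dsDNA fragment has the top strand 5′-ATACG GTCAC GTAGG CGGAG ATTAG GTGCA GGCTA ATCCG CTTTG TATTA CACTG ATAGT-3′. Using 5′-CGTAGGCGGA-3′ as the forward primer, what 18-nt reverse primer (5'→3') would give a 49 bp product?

5'-TATCAGTGTAATACAAAG-3'

The forward primer binds at positions 10–19, so a 49 bp product ends at position 10 + 49 − 1 = 58.
The reverse primer anneals to the top strand over positions 41–58, i.e. to CTTTGTATTACACTGATA.
Its sequence written 5'→3' is the reverse complement: TATCAGTGTAATACAAAG.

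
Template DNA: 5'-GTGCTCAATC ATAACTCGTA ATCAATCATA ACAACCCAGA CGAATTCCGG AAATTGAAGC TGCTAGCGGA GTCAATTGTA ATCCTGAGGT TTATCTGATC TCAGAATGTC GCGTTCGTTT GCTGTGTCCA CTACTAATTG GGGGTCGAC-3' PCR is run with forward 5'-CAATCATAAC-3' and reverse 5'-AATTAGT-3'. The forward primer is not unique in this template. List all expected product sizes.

134 bp, 117 bp

The forward primer CAATCATAAC matches the top strand at positions 6–15, 23–32.
The reverse primer's reverse complement is ACTAATT, matching at positions 133–139.
Each forward site pairs with the reverse site to give a product ending at position 139: sizes 134, 117 bp.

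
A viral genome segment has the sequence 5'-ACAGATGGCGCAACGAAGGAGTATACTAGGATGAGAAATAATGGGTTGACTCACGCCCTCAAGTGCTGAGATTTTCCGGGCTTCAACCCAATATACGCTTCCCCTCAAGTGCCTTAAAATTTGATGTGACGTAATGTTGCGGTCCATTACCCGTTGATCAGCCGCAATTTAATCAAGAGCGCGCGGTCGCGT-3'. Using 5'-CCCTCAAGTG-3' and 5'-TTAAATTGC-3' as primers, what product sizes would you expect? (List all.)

The forward primer CCCTCAAGTG matches the top strand at positions 56–65, 102–111.
The reverse primer's reverse complement is GCAATTTAA, matching at positions 164–172.
Each forward site pairs with the reverse site to give a product ending at position 172: sizes 117, 71 bp.

117 bp, 71 bp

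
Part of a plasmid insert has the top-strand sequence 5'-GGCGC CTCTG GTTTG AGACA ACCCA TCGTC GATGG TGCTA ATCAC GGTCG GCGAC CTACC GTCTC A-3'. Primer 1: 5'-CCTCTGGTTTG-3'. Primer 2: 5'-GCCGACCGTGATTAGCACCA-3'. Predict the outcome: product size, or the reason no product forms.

Yes — a 48 bp product.

Primer 1 (CCTCTGGTTTG) matches the top strand at positions 5–15; it acts as a forward primer.
Primer 2's reverse complement is TGGTGCTAATCACGGTCGGC, matching the top strand at positions 33–52; it acts as a reverse primer.
The 3' ends face each other across positions 5–52, giving a 48 bp product.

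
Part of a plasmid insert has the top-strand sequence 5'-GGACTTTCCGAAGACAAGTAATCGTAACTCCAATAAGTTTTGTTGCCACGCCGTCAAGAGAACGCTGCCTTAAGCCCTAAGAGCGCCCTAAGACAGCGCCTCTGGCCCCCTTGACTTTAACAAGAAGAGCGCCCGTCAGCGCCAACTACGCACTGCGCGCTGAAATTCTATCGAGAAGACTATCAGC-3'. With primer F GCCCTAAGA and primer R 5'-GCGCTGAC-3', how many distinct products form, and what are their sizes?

Two products: 69 bp, 58 bp

The forward primer GCCCTAAGA matches the top strand at positions 74–82, 85–93.
The reverse primer's reverse complement is GTCAGCGC, matching at positions 135–142.
Each forward site pairs with the reverse site to give a product ending at position 142: sizes 69, 58 bp.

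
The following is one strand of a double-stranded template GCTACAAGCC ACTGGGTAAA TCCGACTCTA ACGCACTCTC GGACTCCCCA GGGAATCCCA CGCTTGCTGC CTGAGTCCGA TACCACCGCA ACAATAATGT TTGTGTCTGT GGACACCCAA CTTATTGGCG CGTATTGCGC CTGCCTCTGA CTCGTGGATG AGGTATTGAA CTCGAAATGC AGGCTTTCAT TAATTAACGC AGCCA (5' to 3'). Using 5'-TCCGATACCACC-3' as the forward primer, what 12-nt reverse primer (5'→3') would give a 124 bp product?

5'-CGTTAATTAATG-3'

The forward primer binds at positions 76–87, so a 124 bp product ends at position 76 + 124 − 1 = 199.
The reverse primer anneals to the top strand over positions 188–199, i.e. to CATTAATTAACG.
Its sequence written 5'→3' is the reverse complement: CGTTAATTAATG.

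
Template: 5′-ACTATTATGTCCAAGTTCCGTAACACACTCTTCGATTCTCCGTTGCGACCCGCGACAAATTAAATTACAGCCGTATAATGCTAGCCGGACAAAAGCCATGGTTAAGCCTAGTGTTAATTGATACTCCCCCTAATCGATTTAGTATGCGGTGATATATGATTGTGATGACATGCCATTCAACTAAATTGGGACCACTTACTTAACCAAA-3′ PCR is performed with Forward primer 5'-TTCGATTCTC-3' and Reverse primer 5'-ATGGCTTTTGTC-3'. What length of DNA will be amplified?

69 bp

The forward primer matches the template at positions 31–40.
The reverse primer's reverse complement is GACAAAAGCCAT, which matches the template at positions 88–99.
Amplicon spans positions 31–99: 69 bp.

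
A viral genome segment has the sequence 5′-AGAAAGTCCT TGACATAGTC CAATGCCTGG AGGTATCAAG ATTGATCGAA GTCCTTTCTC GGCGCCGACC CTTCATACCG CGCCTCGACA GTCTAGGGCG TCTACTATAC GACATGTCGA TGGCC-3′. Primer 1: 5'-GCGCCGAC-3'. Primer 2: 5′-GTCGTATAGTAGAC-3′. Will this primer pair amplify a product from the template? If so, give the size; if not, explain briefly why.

Primer 1 (GCGCCGAC) matches the top strand at positions 62–69; it acts as a forward primer.
Primer 2's reverse complement is GTCTACTATACGAC, matching the top strand at positions 100–113; it acts as a reverse primer.
The 3' ends face each other across positions 62–113, giving a 52 bp product.

Yes — a 52 bp product.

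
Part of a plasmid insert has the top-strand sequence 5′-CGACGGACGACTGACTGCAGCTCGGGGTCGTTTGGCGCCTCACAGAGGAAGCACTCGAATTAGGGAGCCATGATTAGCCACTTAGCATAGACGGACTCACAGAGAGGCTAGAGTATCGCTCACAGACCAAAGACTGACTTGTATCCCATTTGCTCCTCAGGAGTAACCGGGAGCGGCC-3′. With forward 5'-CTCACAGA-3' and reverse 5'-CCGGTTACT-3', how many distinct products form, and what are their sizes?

Three products: 132 bp, 75 bp, 52 bp

The forward primer CTCACAGA matches the top strand at positions 39–46, 96–103, 119–126.
The reverse primer's reverse complement is AGTAACCGG, matching at positions 162–170.
Each forward site pairs with the reverse site to give a product ending at position 170: sizes 132, 75, 52 bp.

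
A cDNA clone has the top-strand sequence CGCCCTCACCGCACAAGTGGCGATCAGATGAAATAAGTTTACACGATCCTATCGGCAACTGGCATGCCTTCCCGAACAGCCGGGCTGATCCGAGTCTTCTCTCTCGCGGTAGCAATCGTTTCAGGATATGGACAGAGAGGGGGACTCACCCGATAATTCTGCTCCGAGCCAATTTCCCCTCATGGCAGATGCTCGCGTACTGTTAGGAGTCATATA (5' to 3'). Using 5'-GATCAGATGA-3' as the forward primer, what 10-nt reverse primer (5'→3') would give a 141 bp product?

5'-GCAGAATTAT-3'

The forward primer binds at positions 22–31, so a 141 bp product ends at position 22 + 141 − 1 = 162.
The reverse primer anneals to the top strand over positions 153–162, i.e. to ATAATTCTGC.
Its sequence written 5'→3' is the reverse complement: GCAGAATTAT.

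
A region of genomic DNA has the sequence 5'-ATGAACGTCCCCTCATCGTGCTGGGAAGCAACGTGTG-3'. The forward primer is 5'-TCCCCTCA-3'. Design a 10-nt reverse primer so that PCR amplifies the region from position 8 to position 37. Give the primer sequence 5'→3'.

5'-CACACGTTGC-3'

The product's 3' end on the top strand is position 37.
The reverse primer anneals to the top strand over positions 28–37, i.e. to GCAACGTGTG.
Its sequence written 5'→3' is the reverse complement: CACACGTTGC.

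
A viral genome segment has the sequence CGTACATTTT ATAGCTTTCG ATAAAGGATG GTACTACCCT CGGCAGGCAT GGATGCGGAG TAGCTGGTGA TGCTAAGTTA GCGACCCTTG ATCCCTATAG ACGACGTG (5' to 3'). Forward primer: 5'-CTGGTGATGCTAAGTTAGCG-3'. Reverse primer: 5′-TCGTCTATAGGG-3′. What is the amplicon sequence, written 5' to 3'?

5'-CTGGTGATGCTAAGTTAGCGACCCTTGATCCCTATAGACGA-3'

Forward primer CTGGTGATGCTAAGTTAGCG is found on the top strand at positions 64–83.
Reverse complement of the reverse primer: CCCTATAGACGA. This occurs on the top strand at positions 93–104.
The product is the template from position 64 through 104 (41 bp).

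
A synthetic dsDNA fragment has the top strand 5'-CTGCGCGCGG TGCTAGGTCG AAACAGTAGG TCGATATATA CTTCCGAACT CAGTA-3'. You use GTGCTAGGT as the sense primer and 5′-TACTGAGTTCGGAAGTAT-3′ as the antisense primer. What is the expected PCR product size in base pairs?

The forward primer matches the template at positions 10–18.
Taking the reverse complement of TACTGAGTTCGGAAGTAT gives ATACTTCCGAACTCAGTA, found at positions 38–55 on the template; the primer anneals here to the top strand with its 3' end pointing upstream.
Amplicon spans positions 10–55: 46 bp.

46 bp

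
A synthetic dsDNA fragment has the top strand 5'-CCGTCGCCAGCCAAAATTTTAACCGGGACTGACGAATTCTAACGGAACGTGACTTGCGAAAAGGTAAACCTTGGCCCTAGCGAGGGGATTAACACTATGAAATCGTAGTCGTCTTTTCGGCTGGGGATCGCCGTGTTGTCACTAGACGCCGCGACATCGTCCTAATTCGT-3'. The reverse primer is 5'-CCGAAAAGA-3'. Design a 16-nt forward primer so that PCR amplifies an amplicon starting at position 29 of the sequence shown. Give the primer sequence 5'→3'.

The reverse primer's reverse complement TCTTTTCGG matches the template at positions 112–120; the product starts at position 29.
The forward primer is identical to the top strand over positions 29–44: CTGACGAATTCTAACG.

5'-CTGACGAATTCTAACG-3'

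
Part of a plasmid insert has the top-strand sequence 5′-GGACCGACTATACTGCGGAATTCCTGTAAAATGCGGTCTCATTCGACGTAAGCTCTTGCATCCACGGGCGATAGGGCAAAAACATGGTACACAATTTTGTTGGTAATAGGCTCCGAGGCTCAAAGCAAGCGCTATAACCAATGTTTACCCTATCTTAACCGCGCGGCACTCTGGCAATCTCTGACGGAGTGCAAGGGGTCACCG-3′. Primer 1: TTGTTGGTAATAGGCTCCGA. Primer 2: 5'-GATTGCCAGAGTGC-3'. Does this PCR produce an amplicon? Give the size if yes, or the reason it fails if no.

Yes — an 83 bp product.

Primer 1 (TTGTTGGTAATAGGCTCCGA) matches the top strand at positions 97–116; it acts as a forward primer.
Primer 2's reverse complement is GCACTCTGGCAATC, matching the top strand at positions 166–179; it acts as a reverse primer.
The 3' ends face each other across positions 97–179, giving an 83 bp product.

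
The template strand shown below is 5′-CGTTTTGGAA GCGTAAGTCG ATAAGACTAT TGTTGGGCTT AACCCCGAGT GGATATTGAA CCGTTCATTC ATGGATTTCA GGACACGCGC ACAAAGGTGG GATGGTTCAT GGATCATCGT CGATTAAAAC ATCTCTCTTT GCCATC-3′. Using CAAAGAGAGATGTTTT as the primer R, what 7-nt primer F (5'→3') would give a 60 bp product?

The reverse primer's reverse complement AAAACATCTCTCTTTG matches the template at positions 126–141, so the product ends at position 141.
A 60 bp product then starts at position 141 − 60 + 1 = 82.
The forward primer is identical to the top strand there: GACACGC.

5'-GACACGC-3'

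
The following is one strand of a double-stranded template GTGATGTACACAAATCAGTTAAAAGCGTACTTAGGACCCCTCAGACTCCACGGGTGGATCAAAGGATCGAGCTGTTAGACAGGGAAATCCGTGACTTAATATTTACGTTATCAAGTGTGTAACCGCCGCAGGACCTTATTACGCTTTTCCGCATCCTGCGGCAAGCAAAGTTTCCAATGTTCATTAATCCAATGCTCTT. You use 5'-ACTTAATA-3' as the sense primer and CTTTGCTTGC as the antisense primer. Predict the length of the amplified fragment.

Scanning the template, ACTTAATA occurs at positions 94–101; this primer anneals to the bottom strand there with its 3' end pointing downstream.
Taking the reverse complement of CTTTGCTTGC gives GCAAGCAAAG, found at positions 161–170 on the template; the primer anneals here to the top strand with its 3' end pointing upstream.
The product runs from position 94 to position 170, so its length is 170 − 94 + 1 = 77 bp.

77 bp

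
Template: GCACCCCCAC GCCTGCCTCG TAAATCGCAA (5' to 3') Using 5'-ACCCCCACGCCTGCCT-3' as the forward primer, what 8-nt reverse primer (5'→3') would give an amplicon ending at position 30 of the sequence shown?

The forward primer binds at positions 3–18; the product's 3' end on the top strand is position 30.
The reverse primer anneals to the top strand over positions 23–30, i.e. to AATCGCAA.
Its sequence written 5'→3' is the reverse complement: TTGCGATT.

5'-TTGCGATT-3'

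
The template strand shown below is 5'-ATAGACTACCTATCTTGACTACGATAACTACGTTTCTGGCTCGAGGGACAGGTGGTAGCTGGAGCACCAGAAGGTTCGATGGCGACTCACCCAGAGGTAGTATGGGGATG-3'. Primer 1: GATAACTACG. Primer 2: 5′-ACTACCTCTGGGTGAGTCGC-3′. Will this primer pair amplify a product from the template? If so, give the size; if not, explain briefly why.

Yes — a 79 bp product.

Primer 1 (GATAACTACG) matches the top strand at positions 23–32; it acts as a forward primer.
Primer 2's reverse complement is GCGACTCACCCAGAGGTAGT, matching the top strand at positions 82–101; it acts as a reverse primer.
The 3' ends face each other across positions 23–101, giving a 79 bp product.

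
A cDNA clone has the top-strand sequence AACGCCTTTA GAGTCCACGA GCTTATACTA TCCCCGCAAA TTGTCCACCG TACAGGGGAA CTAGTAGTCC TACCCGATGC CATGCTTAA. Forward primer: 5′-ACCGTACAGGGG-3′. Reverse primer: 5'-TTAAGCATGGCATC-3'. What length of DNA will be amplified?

The forward primer matches the template at positions 47–58.
Reverse complement of the reverse primer: GATGCCATGCTTAA. This occurs on the top strand at positions 76–89.
Product length = (reverse-primer end) − (forward-primer start) + 1 = 89 − 47 + 1 = 43 bp.

43 bp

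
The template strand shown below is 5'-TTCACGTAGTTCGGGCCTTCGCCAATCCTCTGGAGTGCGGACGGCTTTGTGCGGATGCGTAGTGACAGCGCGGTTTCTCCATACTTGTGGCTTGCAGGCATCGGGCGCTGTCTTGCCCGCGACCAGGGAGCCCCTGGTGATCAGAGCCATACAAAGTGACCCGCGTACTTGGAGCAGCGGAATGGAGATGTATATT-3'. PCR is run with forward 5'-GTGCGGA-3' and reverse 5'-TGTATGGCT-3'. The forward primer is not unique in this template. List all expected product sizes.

119 bp, 105 bp

The forward primer GTGCGGA matches the top strand at positions 35–41, 49–55.
The reverse primer's reverse complement is AGCCATACA, matching at positions 145–153.
Each forward site pairs with the reverse site to give a product ending at position 153: sizes 119, 105 bp.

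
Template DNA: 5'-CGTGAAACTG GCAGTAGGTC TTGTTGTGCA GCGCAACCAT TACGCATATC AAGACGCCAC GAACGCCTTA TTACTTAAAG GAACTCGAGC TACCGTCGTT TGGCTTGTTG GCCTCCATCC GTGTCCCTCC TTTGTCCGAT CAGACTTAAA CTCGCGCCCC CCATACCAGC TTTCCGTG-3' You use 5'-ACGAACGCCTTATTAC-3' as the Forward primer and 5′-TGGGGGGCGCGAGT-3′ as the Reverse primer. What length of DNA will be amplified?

Forward primer ACGAACGCCTTATTAC is found on the top strand at positions 59–74.
The reverse primer's reverse complement is ACTCGCGCCCCCCA, which matches the template at positions 150–163.
Product length = (reverse-primer end) − (forward-primer start) + 1 = 163 − 59 + 1 = 105 bp.

105 bp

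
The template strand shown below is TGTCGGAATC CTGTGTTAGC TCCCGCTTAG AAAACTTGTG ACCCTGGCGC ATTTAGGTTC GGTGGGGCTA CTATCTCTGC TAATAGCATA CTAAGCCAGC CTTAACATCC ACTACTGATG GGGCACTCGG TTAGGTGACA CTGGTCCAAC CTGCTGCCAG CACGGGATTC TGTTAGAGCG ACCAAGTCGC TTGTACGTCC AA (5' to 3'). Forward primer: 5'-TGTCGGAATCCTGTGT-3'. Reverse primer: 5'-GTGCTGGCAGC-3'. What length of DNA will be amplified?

163 bp

The forward primer matches the template at positions 1–16.
The reverse primer's reverse complement is GCTGCCAGCAC, which matches the template at positions 153–163.
Product length = (reverse-primer end) − (forward-primer start) + 1 = 163 − 1 + 1 = 163 bp.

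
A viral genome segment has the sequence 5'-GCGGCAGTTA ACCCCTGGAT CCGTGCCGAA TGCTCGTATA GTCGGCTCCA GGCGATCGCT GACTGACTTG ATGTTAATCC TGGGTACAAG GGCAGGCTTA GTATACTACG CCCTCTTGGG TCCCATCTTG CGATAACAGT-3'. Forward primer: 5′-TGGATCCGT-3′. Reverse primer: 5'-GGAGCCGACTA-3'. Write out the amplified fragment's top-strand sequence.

The forward primer matches the template at positions 16–24.
Reverse complement of the reverse primer: TAGTCGGCTCC. This occurs on the top strand at positions 39–49.
The product is the template from position 16 through 49 (34 bp).

5'-TGGATCCGTGCCGAATGCTCGTATAGTCGGCTCC-3'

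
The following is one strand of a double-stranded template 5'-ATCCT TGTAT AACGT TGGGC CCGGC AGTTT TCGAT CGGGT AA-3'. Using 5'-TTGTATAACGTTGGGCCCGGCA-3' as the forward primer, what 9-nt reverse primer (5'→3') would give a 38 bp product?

The forward primer binds at positions 5–26, so a 38 bp product ends at position 5 + 38 − 1 = 42.
The reverse primer anneals to the top strand over positions 34–42, i.e. to ATCGGGTAA.
Its sequence written 5'→3' is the reverse complement: TTACCCGAT.

5'-TTACCCGAT-3'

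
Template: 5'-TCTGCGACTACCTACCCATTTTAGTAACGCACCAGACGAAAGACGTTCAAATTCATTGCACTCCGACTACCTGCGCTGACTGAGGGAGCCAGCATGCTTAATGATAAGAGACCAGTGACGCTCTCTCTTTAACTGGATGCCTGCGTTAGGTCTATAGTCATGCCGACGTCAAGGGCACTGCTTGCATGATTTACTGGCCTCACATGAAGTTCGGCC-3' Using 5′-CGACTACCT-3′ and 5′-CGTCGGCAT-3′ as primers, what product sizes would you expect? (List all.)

The forward primer CGACTACCT matches the top strand at positions 5–13, 64–72.
The reverse primer's reverse complement is ATGCCGACG, matching at positions 160–168.
Each forward site pairs with the reverse site to give a product ending at position 168: sizes 164, 105 bp.

164 bp, 105 bp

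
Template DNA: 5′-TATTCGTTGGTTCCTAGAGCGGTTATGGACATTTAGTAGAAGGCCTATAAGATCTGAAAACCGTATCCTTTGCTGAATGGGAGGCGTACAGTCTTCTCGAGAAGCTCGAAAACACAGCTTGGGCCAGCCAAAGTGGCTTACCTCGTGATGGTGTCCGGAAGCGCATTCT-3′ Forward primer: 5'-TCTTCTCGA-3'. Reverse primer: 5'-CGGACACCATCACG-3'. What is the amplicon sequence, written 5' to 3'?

5'-TCTTCTCGAGAAGCTCGAAAACACAGCTTGGGCCAGCCAAAGTGGCTTACCTCGTGATGGTGTCCG-3'

Scanning the template, TCTTCTCGA occurs at positions 92–100; this primer anneals to the bottom strand there with its 3' end pointing downstream.
The reverse primer's reverse complement is CGTGATGGTGTCCG, which matches the template at positions 144–157.
The product is the template from position 92 through 157 (66 bp).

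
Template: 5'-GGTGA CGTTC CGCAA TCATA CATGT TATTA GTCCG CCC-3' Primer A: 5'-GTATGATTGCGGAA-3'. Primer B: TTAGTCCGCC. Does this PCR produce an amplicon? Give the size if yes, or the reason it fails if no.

No product — the primers' 3' ends point away from each other.

Primer A (GTATGATTGCGGAA) has reverse complement TTCCGCAATCATAC, which matches the top strand at positions 8–21; primer A anneals to the top strand there with its 3' end pointing upstream toward position 8.
Primer B (TTAGTCCGCC) matches the top strand directly at positions 28–37; it anneals to the bottom strand with its 3' end pointing downstream toward position 37.
The 3' ends diverge (primer A extends toward position 1, primer B toward position 38), so the primers never converge on a shared product.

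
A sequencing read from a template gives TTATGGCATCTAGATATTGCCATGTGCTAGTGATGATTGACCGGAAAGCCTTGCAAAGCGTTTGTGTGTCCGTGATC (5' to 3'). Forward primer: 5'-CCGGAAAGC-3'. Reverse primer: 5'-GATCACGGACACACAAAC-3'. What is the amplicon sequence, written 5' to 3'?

Scanning the template, CCGGAAAGC occurs at positions 41–49; this primer anneals to the bottom strand there with its 3' end pointing downstream.
Taking the reverse complement of GATCACGGACACACAAAC gives GTTTGTGTGTCCGTGATC, found at positions 60–77 on the template; the primer anneals here to the top strand with its 3' end pointing upstream.
The product is the template from position 41 through 77 (37 bp).

5'-CCGGAAAGCCTTGCAAAGCGTTTGTGTGTCCGTGATC-3'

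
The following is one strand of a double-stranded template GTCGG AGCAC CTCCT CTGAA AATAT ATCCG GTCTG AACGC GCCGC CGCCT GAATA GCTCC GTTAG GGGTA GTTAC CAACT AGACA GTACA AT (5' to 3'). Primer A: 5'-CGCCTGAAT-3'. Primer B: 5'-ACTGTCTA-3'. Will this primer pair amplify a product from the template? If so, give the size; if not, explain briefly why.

Primer A (CGCCTGAAT) matches the top strand at positions 46–54; it acts as a forward primer.
Primer B's reverse complement is TAGACAGT, matching the top strand at positions 80–87; it acts as a reverse primer.
The 3' ends face each other across positions 46–87, giving a 42 bp product.

Yes — a 42 bp product.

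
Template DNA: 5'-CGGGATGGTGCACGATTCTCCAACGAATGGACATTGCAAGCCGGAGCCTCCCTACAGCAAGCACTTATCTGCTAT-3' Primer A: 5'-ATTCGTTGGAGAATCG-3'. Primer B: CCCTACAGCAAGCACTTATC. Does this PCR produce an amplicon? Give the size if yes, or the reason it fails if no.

No product — the primers' 3' ends point away from each other.

Primer A (ATTCGTTGGAGAATCG) has reverse complement CGATTCTCCAACGAAT, which matches the top strand at positions 13–28; primer A anneals to the top strand there with its 3' end pointing upstream toward position 13.
Primer B (CCCTACAGCAAGCACTTATC) matches the top strand directly at positions 50–69; it anneals to the bottom strand with its 3' end pointing downstream toward position 69.
The 3' ends diverge (primer A extends toward position 1, primer B toward position 75), so the primers never converge on a shared product.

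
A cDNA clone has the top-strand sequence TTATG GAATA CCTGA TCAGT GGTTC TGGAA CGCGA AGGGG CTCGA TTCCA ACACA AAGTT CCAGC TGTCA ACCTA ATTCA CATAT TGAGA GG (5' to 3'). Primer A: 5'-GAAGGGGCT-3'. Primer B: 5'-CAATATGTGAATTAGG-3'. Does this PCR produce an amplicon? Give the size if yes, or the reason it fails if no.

Primer A (GAAGGGGCT) matches the top strand at positions 34–42; it acts as a forward primer.
Primer B's reverse complement is CCTAATTCACATATTG, matching the top strand at positions 72–87; it acts as a reverse primer.
The 3' ends face each other across positions 34–87, giving a 54 bp product.

Yes — a 54 bp product.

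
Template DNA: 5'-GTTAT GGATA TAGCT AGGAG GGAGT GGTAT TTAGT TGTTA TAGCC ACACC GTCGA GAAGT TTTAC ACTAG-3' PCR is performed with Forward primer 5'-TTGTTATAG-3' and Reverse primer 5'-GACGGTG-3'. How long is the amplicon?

The forward primer matches the template at positions 35–43.
The reverse primer's reverse complement is CACCGTC, which matches the template at positions 47–53.
Product length = (reverse-primer end) − (forward-primer start) + 1 = 53 − 35 + 1 = 19 bp.

19 bp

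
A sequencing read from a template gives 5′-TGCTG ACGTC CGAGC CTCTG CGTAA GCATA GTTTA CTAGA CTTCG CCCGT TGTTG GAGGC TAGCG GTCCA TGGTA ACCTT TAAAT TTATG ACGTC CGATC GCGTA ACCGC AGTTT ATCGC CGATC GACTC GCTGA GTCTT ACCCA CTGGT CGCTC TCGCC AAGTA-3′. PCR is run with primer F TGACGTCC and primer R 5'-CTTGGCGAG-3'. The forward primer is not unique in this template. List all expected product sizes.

The forward primer TGACGTCC matches the top strand at positions 4–11, 89–96.
The reverse primer's reverse complement is CTCGCCAAG, matching at positions 155–163.
Each forward site pairs with the reverse site to give a product ending at position 163: sizes 160, 75 bp.

160 bp, 75 bp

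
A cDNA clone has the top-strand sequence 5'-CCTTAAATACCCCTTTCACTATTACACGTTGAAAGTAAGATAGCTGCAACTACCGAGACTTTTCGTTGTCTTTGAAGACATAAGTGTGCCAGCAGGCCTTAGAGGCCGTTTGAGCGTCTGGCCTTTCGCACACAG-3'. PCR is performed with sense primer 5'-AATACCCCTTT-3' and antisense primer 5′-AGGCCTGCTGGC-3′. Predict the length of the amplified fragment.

94 bp

Forward primer AATACCCCTTT is found on the top strand at positions 6–16.
The reverse primer's reverse complement is GCCAGCAGGCCT, which matches the template at positions 88–99.
Amplicon spans positions 6–99: 94 bp.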